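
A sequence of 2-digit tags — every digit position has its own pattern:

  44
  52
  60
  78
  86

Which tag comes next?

First digit: +1 each step, mod 10; 4, 5, 6, 7, 8 → 9.
Second digit: 4, 2, 0, 8, 6 → 4 (−2 each step, mod 10).
So the next tag is 94.

94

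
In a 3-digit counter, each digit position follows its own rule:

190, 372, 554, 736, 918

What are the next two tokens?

First digit goes 1, 3, 5, 7, 9 → 1 → 3 (+2 each step, mod 10).
For the second digit, −2 each step, mod 10: 9, 7, 5, 3, 1 → 9 → 7.
Third digit: +2 each step, mod 10, so 0, 2, 4, 6, 8 → 0 → 2.
Putting the parts together: 190 and then 372.

190, 372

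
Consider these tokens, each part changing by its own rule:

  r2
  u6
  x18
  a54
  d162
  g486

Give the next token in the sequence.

j1458

Letter: letters move forward 3 places in the alphabet, wrapping Z→A; r, u, x, a, d, g → j.
Second component: ×3 each step, so 2, 6, 18, 54, 162, 486 → 1458.
Combining the parts gives j1458.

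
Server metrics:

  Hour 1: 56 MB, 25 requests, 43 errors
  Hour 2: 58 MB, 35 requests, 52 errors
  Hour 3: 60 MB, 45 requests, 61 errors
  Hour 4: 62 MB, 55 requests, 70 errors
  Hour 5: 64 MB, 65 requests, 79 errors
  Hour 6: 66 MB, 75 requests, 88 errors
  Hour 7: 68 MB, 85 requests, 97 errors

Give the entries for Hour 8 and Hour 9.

70 MB, 95 requests, 106 errors; 72 MB, 105 requests, 115 errors

MB — +2 each step: 56, 58, 60, 62, 64, 66, 68 → 70 → 72.
Requests goes 25, 35, 45, 55, 65, 75, 85 → 95 → 105 (+10 each step).
For the errors, +9 each step: 43, 52, 61, 70, 79, 88, 97 → 106 → 115.
So the next two lines are 70 MB, 95 requests, 106 errors and 72 MB, 105 requests, 115 errors.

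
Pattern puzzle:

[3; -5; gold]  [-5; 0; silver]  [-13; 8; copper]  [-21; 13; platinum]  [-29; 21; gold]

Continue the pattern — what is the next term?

First entry — −8 each step: 3, -5, -13, -21, -29 → -37.
Second entry: -5, 0, 8, 13, 21 → 26 (alternating steps +5, +8, +5, +8, …).
Metal — repeats gold → silver → copper → platinum: gold, silver, copper, platinum, gold → silver.
Combining the parts gives [-37; 26; silver].

[-37; 26; silver]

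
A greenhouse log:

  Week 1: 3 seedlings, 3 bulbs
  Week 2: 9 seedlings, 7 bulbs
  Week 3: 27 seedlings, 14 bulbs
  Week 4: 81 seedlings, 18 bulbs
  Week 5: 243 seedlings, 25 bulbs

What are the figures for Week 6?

729 seedlings, 29 bulbs

Seedlings — ×3 each step: 3, 9, 27, 81, 243 → 729.
Bulbs — alternating steps +4, +7, +4, +7, …: 3, 7, 14, 18, 25 → 29.
Combining the parts gives 729 seedlings, 29 bulbs.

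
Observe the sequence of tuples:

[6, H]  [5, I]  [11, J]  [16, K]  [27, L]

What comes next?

First slot: 6, 5, 11, 16, 27 → 43 (each term is the sum of the two before it).
Letter goes H, I, J, K, L → M (letters move forward 1 place in the alphabet).
So the next tuple is [43, M].

[43, M]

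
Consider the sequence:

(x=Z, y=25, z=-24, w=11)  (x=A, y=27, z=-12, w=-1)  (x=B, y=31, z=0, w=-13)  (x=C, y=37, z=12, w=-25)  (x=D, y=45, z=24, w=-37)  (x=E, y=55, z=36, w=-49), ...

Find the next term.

(x=F, y=67, z=48, w=-61)

X goes Z, A, B, C, D, E → F (letters move forward 1 place in the alphabet, wrapping Z→A).
Y: 25, 27, 31, 37, 45, 55 → 67 (differences are 2, 4, 6, … (increasing by 2 each time)).
Z — +12 each step: -24, -12, 0, 12, 24, 36 → 48.
For the w, together with the z always sums to -13: 11, -1, -13, -25, -37, -49 → -61.
Putting it together: (x=F, y=67, z=48, w=-61).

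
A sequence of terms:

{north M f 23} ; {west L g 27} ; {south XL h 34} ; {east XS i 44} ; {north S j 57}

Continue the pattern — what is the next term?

{west M k 73}

Direction: north, west, south, east, north → west (repeats north → west → south → east).
Size — runs through clothing sizes XS→XL: M, L, XL, XS, S → M.
Letter goes f, g, h, i, j → k (letters move forward 1 place in the alphabet).
Fourth coordinate goes 23, 27, 34, 44, 57 → 73 (differences are 4, 7, 10, … (increasing by 3 each time)).
So the next term is {west M k 73}.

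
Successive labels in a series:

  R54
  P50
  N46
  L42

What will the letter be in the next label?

J

Letter goes R, P, N, L → J (letters move back 2 places in the alphabet).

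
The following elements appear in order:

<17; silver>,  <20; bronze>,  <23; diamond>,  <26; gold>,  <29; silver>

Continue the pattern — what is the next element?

<32; bronze>

First value: +3 each step; 17, 20, 23, 26, 29 → 32.
For the rank, repeats silver → bronze → diamond → gold: silver, bronze, diamond, gold, silver → bronze.
Putting it together: <32; bronze>.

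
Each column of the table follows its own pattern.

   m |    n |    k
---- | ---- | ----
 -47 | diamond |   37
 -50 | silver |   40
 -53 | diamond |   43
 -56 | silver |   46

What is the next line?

-59  diamond  49

Column m goes -47, -50, -53, -56 → -59 (−3 each step).
Column n goes diamond, silver, diamond, silver → diamond (alternates diamond ↔ silver).
Column k: 37, 40, 43, 46 → 49 (together with the column m always sums to -10).
Putting it together: -59  diamond  49.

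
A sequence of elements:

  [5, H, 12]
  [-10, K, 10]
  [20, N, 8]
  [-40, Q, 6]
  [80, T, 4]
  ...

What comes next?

First part: ×(-2) each step, so 5, -10, 20, -40, 80 → -160.
Letter: letters move forward 3 places in the alphabet; H, K, N, Q, T → W.
Third part goes 12, 10, 8, 6, 4 → 2 (−2 each step).
So the next element is [-160, W, 2].

[-160, W, 2]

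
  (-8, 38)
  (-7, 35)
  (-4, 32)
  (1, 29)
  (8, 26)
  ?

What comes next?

For the first value, differences are 1, 3, 5, … (increasing by 2 each time): -8, -7, -4, 1, 8 → 17.
Second value goes 38, 35, 32, 29, 26 → 23 (−3 each step).
Putting it together: (17, 23).

(17, 23)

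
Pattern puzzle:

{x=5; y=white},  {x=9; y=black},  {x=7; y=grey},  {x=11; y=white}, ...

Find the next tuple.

{x=9; y=black}

X: 5, 9, 7, 11 → 9 (alternating steps +4, −2, +4, −2, …).
Y: white, black, grey, white → black (repeats white → black → grey).
So the next tuple is {x=9; y=black}.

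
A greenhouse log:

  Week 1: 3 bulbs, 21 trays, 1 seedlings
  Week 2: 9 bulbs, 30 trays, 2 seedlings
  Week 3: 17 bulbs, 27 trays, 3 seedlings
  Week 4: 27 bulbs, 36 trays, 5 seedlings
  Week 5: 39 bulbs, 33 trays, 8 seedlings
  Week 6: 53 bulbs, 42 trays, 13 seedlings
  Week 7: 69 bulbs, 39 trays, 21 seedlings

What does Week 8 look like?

Bulbs: differences are 6, 8, 10, … (increasing by 2 each time); 3, 9, 17, 27, 39, 53, 69 → 87.
Trays: alternating steps +9, −3, +9, −3, …; 21, 30, 27, 36, 33, 42, 39 → 48.
Seedlings: each term is the sum of the two before it; 1, 2, 3, 5, 8, 13, 21 → 34.
Putting it together: 87 bulbs, 48 trays, 34 seedlings.

87 bulbs, 48 trays, 34 seedlings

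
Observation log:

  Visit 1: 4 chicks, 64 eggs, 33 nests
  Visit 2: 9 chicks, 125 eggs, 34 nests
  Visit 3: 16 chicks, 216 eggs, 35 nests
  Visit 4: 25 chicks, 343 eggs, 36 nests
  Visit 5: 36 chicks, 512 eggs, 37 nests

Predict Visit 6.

Chicks: perfect squares: 2², 3², 4², …, so 4, 9, 16, 25, 36 → 49.
Eggs — perfect cubes: 4³, 5³, 6³, …: 64, 125, 216, 343, 512 → 729.
Nests: +1 each step; 33, 34, 35, 36, 37 → 38.
Combining the parts gives 49 chicks, 729 eggs, 38 nests.

49 chicks, 729 eggs, 38 nests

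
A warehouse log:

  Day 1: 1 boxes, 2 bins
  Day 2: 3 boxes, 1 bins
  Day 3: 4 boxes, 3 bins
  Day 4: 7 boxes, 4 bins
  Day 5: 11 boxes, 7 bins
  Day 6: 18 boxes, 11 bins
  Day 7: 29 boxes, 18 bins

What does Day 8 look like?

47 boxes, 29 bins

Boxes: each term is the sum of the two before it, so 1, 3, 4, 7, 11, 18, 29 → 47.
Bins: 2, 1, 3, 4, 7, 11, 18 → 29 (each term is the sum of the two before it).
Combining the parts gives 47 boxes, 29 bins.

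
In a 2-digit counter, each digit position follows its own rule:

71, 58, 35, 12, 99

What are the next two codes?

First digit: 7, 5, 3, 1, 9 → 7 → 5 (−2 each step, mod 10).
Second digit: −3 each step, mod 10, so 1, 8, 5, 2, 9 → 6 → 3.
Putting the parts together: 76 and then 53.

76, 53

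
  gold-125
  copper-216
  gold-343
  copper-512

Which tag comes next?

gold-729

Metal: alternates gold ↔ copper, so gold, copper, gold, copper → gold.
Second component — perfect cubes: 5³, 6³, 7³, …: 125, 216, 343, 512 → 729.
Combining the parts gives gold-729.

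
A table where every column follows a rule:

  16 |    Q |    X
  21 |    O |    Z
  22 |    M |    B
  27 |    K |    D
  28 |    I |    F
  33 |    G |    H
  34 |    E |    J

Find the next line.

First component: alternating steps +5, +1, +5, +1, …; 16, 21, 22, 27, 28, 33, 34 → 39.
For the first letter, letters move back 2 places in the alphabet: Q, O, M, K, I, G, E → C.
Second letter — letters move forward 2 places in the alphabet, wrapping Z→A: X, Z, B, D, F, H, J → L.
Putting it together: 39  C  L.

39  C  L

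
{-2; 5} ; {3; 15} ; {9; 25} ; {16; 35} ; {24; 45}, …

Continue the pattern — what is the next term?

First coordinate: differences are 5, 6, 7, … (increasing by 1 each time); -2, 3, 9, 16, 24 → 33.
Second coordinate: +10 each step; 5, 15, 25, 35, 45 → 55.
Combining the parts gives {33; 55}.

{33; 55}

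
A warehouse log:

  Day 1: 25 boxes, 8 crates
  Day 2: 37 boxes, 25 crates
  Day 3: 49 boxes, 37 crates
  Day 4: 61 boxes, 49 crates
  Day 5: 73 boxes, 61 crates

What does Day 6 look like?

85 boxes, 73 crates

Boxes — +12 each step: 25, 37, 49, 61, 73 → 85.
Crates goes 8, 25, 37, 49, 61 → 73 (always the previous value of the boxes).
Combining the parts gives 85 boxes, 73 crates.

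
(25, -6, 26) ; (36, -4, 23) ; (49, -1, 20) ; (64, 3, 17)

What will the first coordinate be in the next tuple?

First coordinate: perfect squares: 5², 6², 7², …, so 25, 36, 49, 64 → 81.

81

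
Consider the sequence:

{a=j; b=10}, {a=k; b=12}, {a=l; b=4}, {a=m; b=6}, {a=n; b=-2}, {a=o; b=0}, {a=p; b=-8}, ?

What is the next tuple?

{a=q; b=-6}

A goes j, k, l, m, n, o, p → q (letters move forward 1 place in the alphabet).
B goes 10, 12, 4, 6, -2, 0, -8 → -6 (alternating steps +2, −8, +2, −8, …).
Combining the parts gives {a=q; b=-6}.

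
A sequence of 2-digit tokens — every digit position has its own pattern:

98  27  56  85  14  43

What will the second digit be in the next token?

2

First digit goes 9, 2, 5, 8, 1, 4 → 7 (+3 each step, mod 10).
Second digit — −1 each step, mod 10: 8, 7, 6, 5, 4, 3 → 2.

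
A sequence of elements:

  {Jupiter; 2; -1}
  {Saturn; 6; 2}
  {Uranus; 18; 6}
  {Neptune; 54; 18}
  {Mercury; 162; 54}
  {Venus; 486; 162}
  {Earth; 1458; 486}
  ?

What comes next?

{Mars; 4374; 1458}

Planet: runs through the planets Mercury→Neptune, so Jupiter, Saturn, Uranus, Neptune, Mercury, Venus, Earth → Mars.
Second component goes 2, 6, 18, 54, 162, 486, 1458 → 4374 (×3 each step).
Third component: always the previous value of the second component, so -1, 2, 6, 18, 54, 162, 486 → 1458.
Combining the parts gives {Mars; 4374; 1458}.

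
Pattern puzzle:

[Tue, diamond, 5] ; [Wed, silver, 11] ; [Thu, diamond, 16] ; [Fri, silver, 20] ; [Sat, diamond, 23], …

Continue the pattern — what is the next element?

[Sun, silver, 25]

For the day, runs through the weekdays Mon→Sun: Tue, Wed, Thu, Fri, Sat → Sun.
Rank goes diamond, silver, diamond, silver, diamond → silver (alternates diamond ↔ silver).
Third coordinate: differences are 6, 5, 4, … (decreasing by 1 each time), so 5, 11, 16, 20, 23 → 25.
Combining the parts gives [Sun, silver, 25].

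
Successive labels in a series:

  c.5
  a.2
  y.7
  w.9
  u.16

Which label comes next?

s.25

Letter goes c, a, y, w, u → s (letters move back 2 places in the alphabet, wrapping A→Z).
Second component goes 5, 2, 7, 9, 16 → 25 (each term is the sum of the two before it).
Putting it together: s.25.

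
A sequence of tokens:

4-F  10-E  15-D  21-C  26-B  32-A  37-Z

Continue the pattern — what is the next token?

First component: 4, 10, 15, 21, 26, 32, 37 → 43 (alternating steps +6, +5, +6, +5, …).
Letter: F, E, D, C, B, A, Z → Y (letters move back 1 place in the alphabet, wrapping A→Z).
So the next token is 43-Y.

43-Y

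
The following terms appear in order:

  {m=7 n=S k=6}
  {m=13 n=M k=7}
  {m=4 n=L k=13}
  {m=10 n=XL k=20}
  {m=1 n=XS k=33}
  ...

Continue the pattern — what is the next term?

{m=7 n=S k=53}

M: alternating steps +6, −9, +6, −9, …, so 7, 13, 4, 10, 1 → 7.
N: runs through clothing sizes XS→XL; S, M, L, XL, XS → S.
K: 6, 7, 13, 20, 33 → 53 (each term is the sum of the two before it).
Combining the parts gives {m=7 n=S k=53}.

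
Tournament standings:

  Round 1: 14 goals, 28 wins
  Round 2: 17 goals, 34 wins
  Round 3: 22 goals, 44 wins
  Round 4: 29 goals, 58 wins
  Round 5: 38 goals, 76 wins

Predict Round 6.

49 goals, 98 wins

Goals: differences are 3, 5, 7, … (increasing by 2 each time); 14, 17, 22, 29, 38 → 49.
Wins goes 28, 34, 44, 58, 76 → 98 (always 2 × the goals).
So the next row is 49 goals, 98 wins.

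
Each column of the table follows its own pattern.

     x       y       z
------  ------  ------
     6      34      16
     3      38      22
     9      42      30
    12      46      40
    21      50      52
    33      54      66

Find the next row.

Column x: each term is the sum of the two before it, so 6, 3, 9, 12, 21, 33 → 54.
Column y — +4 each step: 34, 38, 42, 46, 50, 54 → 58.
Column z: differences are 6, 8, 10, … (increasing by 2 each time); 16, 22, 30, 40, 52, 66 → 82.
So the next row is 54  58  82.

54  58  82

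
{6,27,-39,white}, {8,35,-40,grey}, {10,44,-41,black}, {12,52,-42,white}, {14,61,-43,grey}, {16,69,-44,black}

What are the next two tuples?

First slot goes 6, 8, 10, 12, 14, 16 → 18 → 20 (+2 each step).
Second slot — alternating steps +8, +9, +8, +9, …: 27, 35, 44, 52, 61, 69 → 78 → 86.
Third slot: −1 each step; -39, -40, -41, -42, -43, -44 → -45 → -46.
Shade goes white, grey, black, white, grey, black → white → grey (repeats white → grey → black).
Putting the parts together: {18,78,-45,white} and then {20,86,-46,grey}.

{18,78,-45,white}, {20,86,-46,grey}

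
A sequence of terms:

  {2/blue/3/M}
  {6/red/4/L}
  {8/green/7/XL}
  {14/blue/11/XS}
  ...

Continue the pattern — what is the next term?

{22/red/18/S}

First coordinate: each term is the sum of the two before it; 2, 6, 8, 14 → 22.
Colour: blue, red, green, blue → red (repeats blue → red → green).
Third coordinate: each term is the sum of the two before it, so 3, 4, 7, 11 → 18.
Size — runs through clothing sizes XS→XL: M, L, XL, XS → S.
Combining the parts gives {22/red/18/S}.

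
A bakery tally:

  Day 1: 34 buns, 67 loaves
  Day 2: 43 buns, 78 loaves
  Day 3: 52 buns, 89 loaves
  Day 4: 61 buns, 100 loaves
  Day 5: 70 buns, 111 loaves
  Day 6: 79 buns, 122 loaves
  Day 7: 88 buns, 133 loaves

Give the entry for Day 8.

Buns — +9 each step: 34, 43, 52, 61, 70, 79, 88 → 97.
Loaves goes 67, 78, 89, 100, 111, 122, 133 → 144 (+11 each step).
Putting it together: 97 buns, 144 loaves.

97 buns, 144 loaves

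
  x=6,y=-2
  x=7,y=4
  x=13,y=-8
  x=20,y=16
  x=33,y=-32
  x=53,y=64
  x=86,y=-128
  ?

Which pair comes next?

x=139,y=256

X: each term is the sum of the two before it, so 6, 7, 13, 20, 33, 53, 86 → 139.
For the y, ×(-2) each step: -2, 4, -8, 16, -32, 64, -128 → 256.
So the next pair is x=139,y=256.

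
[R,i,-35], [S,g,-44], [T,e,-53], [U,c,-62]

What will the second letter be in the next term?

a

Second letter goes i, g, e, c → a (letters move back 2 places in the alphabet).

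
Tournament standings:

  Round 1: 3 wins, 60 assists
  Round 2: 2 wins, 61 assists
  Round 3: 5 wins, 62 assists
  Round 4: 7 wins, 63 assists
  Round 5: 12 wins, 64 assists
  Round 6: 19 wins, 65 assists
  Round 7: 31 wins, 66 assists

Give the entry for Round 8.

Wins goes 3, 2, 5, 7, 12, 19, 31 → 50 (each term is the sum of the two before it).
Assists goes 60, 61, 62, 63, 64, 65, 66 → 67 (+1 each step).
Combining the parts gives 50 wins, 67 assists.

50 wins, 67 assists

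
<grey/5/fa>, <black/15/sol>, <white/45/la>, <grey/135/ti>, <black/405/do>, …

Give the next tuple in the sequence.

For the shade, repeats grey → black → white: grey, black, white, grey, black → white.
Second slot: ×3 each step; 5, 15, 45, 135, 405 → 1215.
Note: runs through the solfège scale do→ti, so fa, sol, la, ti, do → re.
So the next tuple is <white/1215/re>.

<white/1215/re>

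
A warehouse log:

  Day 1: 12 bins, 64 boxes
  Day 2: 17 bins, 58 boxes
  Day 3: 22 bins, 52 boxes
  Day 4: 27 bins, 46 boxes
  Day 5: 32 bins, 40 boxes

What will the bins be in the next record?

37

Bins — +5 each step: 12, 17, 22, 27, 32 → 37.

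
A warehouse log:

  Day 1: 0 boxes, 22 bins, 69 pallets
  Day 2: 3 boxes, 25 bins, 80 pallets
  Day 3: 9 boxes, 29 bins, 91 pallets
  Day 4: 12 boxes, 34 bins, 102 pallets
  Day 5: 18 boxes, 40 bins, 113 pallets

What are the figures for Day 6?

For the boxes, alternating steps +3, +6, +3, +6, …: 0, 3, 9, 12, 18 → 21.
Bins: differences are 3, 4, 5, … (increasing by 1 each time), so 22, 25, 29, 34, 40 → 47.
Pallets: 69, 80, 91, 102, 113 → 124 (+11 each step).
Putting it together: 21 boxes, 47 bins, 124 pallets.

21 boxes, 47 bins, 124 pallets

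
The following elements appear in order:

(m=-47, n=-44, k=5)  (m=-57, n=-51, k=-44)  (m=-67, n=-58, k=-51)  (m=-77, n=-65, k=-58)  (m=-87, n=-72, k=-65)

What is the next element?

M goes -47, -57, -67, -77, -87 → -97 (−10 each step).
For the n, −7 each step: -44, -51, -58, -65, -72 → -79.
K: always the previous value of the n; 5, -44, -51, -58, -65 → -72.
Putting it together: (m=-97, n=-79, k=-72).

(m=-97, n=-79, k=-72)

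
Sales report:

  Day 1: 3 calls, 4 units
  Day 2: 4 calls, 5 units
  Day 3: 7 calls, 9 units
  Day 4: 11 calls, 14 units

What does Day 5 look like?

For the calls, each term is the sum of the two before it: 3, 4, 7, 11 → 18.
For the units, each term is the sum of the two before it: 4, 5, 9, 14 → 23.
So the next line is 18 calls, 23 units.

18 calls, 23 units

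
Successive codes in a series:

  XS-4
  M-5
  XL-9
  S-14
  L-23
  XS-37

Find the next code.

M-60

Size: repeats XS → M → XL → S → L, so XS, M, XL, S, L, XS → M.
Second component — each term is the sum of the two before it: 4, 5, 9, 14, 23, 37 → 60.
Putting it together: M-60.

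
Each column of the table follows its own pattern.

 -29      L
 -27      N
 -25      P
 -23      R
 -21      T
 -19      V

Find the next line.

First component goes -29, -27, -25, -23, -21, -19 → -17 (+2 each step).
Letter goes L, N, P, R, T, V → X (letters move forward 2 places in the alphabet).
So the next line is -17  X.

-17  X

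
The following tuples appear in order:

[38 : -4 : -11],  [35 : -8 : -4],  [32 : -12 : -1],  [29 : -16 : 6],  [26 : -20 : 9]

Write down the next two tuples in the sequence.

[23 : -24 : 16], [20 : -28 : 19]

First value goes 38, 35, 32, 29, 26 → 23 → 20 (−3 each step).
Second value: −4 each step, so -4, -8, -12, -16, -20 → -24 → -28.
Third value: alternating steps +7, +3, +7, +3, …, so -11, -4, -1, 6, 9 → 16 → 19.
Putting the parts together: [23 : -24 : 16] and then [20 : -28 : 19].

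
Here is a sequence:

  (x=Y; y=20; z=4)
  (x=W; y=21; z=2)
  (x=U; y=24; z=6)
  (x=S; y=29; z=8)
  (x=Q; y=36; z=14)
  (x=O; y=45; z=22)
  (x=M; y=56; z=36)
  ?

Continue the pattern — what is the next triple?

X: letters move back 2 places in the alphabet, so Y, W, U, S, Q, O, M → K.
Y goes 20, 21, 24, 29, 36, 45, 56 → 69 (differences are 1, 3, 5, … (increasing by 2 each time)).
Z goes 4, 2, 6, 8, 14, 22, 36 → 58 (each term is the sum of the two before it).
Combining the parts gives (x=K; y=69; z=58).

(x=K; y=69; z=58)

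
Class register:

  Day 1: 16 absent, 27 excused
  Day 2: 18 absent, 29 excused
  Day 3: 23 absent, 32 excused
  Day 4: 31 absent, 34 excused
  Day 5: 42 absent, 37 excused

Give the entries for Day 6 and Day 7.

Absent: 16, 18, 23, 31, 42 → 56 → 73 (differences are 2, 5, 8, … (increasing by 3 each time)).
Excused: alternating steps +2, +3, +2, +3, …; 27, 29, 32, 34, 37 → 39 → 42.
So the next two rows are 56 absent, 39 excused and 73 absent, 42 excused.

56 absent, 39 excused; 73 absent, 42 excused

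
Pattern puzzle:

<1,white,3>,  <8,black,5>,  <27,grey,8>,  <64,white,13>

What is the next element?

First component goes 1, 8, 27, 64 → 125 (perfect cubes: 1³, 2³, 3³, …).
Shade goes white, black, grey, white → black (repeats white → black → grey).
For the third component, each term is the sum of the two before it: 3, 5, 8, 13 → 21.
Putting it together: <125,black,21>.

<125,black,21>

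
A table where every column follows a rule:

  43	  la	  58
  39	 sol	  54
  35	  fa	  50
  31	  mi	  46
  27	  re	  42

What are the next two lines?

23  do  38; 19  ti  34

First component: 43, 39, 35, 31, 27 → 23 → 19 (−4 each step).
Note goes la, sol, fa, mi, re → do → ti (runs backward through the solfège scale do→ti).
Third component: −4 each step, so 58, 54, 50, 46, 42 → 38 → 34.
So the next two lines are 23  do  38 and 19  ti  34.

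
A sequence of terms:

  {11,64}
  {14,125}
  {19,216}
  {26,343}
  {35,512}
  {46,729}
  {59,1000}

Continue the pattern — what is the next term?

First slot — differences are 3, 5, 7, … (increasing by 2 each time): 11, 14, 19, 26, 35, 46, 59 → 74.
Second slot: perfect cubes: 4³, 5³, 6³, …; 64, 125, 216, 343, 512, 729, 1000 → 1331.
Putting it together: {74,1331}.

{74,1331}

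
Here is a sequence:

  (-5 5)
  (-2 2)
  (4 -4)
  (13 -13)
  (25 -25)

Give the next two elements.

(40 -40), (58 -58)

First coordinate — differences are 3, 6, 9, … (increasing by 3 each time): -5, -2, 4, 13, 25 → 40 → 58.
Second coordinate goes 5, 2, -4, -13, -25 → -40 → -58 (always the negative of the first coordinate).
Putting the parts together: (40 -40) and then (58 -58).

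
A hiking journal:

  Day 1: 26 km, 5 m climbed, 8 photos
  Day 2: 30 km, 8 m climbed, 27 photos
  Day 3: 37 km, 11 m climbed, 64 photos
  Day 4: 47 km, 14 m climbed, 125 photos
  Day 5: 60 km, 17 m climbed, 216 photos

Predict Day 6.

Km: differences are 4, 7, 10, … (increasing by 3 each time), so 26, 30, 37, 47, 60 → 76.
M climbed: +3 each step; 5, 8, 11, 14, 17 → 20.
Photos — perfect cubes: 2³, 3³, 4³, …: 8, 27, 64, 125, 216 → 343.
Combining the parts gives 76 km, 20 m climbed, 343 photos.

76 km, 20 m climbed, 343 photos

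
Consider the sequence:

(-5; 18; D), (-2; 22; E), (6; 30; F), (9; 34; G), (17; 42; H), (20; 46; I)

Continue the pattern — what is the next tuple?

(28; 54; J)

First entry: -5, -2, 6, 9, 17, 20 → 28 (alternating steps +3, +8, +3, +8, …).
For the second entry, alternating steps +4, +8, +4, +8, …: 18, 22, 30, 34, 42, 46 → 54.
For the letter, letters move forward 1 place in the alphabet: D, E, F, G, H, I → J.
Putting it together: (28; 54; J).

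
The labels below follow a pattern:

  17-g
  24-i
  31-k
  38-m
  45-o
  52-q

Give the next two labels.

59-s, 66-u

For the first component, +7 each step: 17, 24, 31, 38, 45, 52 → 59 → 66.
For the letter, letters move forward 2 places in the alphabet: g, i, k, m, o, q → s → u.
So the next two labels are 59-s and 66-u.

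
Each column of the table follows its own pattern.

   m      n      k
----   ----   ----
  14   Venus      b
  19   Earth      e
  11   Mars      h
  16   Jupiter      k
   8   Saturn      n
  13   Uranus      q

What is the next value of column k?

t

Column m — alternating steps +5, −8, +5, −8, …: 14, 19, 11, 16, 8, 13 → 5.
For the column n, runs through the planets Mercury→Neptune: Venus, Earth, Mars, Jupiter, Saturn, Uranus → Neptune.
Column k: letters move forward 3 places in the alphabet, so b, e, h, k, n, q → t.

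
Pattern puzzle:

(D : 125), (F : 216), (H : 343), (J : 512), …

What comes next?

(L : 729)

Letter — letters move forward 2 places in the alphabet: D, F, H, J → L.
Second value — perfect cubes: 5³, 6³, 7³, …: 125, 216, 343, 512 → 729.
Putting it together: (L : 729).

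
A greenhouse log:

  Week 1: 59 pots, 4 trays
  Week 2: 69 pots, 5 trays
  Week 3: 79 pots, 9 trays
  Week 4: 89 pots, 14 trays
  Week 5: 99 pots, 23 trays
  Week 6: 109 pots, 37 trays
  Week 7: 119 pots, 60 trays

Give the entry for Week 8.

For the pots, +10 each step: 59, 69, 79, 89, 99, 109, 119 → 129.
For the trays, each term is the sum of the two before it: 4, 5, 9, 14, 23, 37, 60 → 97.
So the next row is 129 pots, 97 trays.

129 pots, 97 trays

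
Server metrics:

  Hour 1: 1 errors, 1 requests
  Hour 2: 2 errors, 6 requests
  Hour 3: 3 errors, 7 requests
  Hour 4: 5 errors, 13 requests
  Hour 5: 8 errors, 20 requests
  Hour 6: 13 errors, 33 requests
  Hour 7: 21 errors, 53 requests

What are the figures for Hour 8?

34 errors, 86 requests

Errors goes 1, 2, 3, 5, 8, 13, 21 → 34 (each term is the sum of the two before it).
Requests — each term is the sum of the two before it: 1, 6, 7, 13, 20, 33, 53 → 86.
Putting it together: 34 errors, 86 requests.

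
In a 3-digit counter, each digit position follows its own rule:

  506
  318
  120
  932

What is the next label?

744

First digit: −2 each step, mod 10; 5, 3, 1, 9 → 7.
Second digit: 0, 1, 2, 3 → 4 (+1 each step, mod 10).
Third digit: +2 each step, mod 10, so 6, 8, 0, 2 → 4.
Putting it together: 744.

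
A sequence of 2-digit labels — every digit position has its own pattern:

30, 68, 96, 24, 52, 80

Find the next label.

First digit goes 3, 6, 9, 2, 5, 8 → 1 (+3 each step, mod 10).
For the second digit, −2 each step, mod 10: 0, 8, 6, 4, 2, 0 → 8.
So the next label is 18.

18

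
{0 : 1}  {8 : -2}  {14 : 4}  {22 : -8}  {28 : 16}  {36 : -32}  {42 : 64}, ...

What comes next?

First component — alternating steps +8, +6, +8, +6, …: 0, 8, 14, 22, 28, 36, 42 → 50.
For the second component, ×(-2) each step: 1, -2, 4, -8, 16, -32, 64 → -128.
Putting it together: {50 : -128}.

{50 : -128}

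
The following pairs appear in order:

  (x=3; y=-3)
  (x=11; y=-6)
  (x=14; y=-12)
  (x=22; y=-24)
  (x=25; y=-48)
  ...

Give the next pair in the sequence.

(x=33; y=-96)

X: alternating steps +8, +3, +8, +3, …, so 3, 11, 14, 22, 25 → 33.
For the y, ×2 each step: -3, -6, -12, -24, -48 → -96.
Putting it together: (x=33; y=-96).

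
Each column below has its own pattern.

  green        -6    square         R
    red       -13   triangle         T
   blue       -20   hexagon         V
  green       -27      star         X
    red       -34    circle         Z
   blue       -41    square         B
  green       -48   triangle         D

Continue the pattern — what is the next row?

For the colour, repeats green → red → blue: green, red, blue, green, red, blue, green → red.
Second component: −7 each step; -6, -13, -20, -27, -34, -41, -48 → -55.
Shape — repeats square → triangle → hexagon → star → circle: square, triangle, hexagon, star, circle, square, triangle → hexagon.
Letter: letters move forward 2 places in the alphabet, wrapping Z→A, so R, T, V, X, Z, B, D → F.
So the next row is red  -55  hexagon  F.

red  -55  hexagon  F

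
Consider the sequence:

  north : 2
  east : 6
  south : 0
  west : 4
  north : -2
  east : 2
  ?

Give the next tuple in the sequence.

Direction — repeats north → east → south → west: north, east, south, west, north, east → south.
Second coordinate: 2, 6, 0, 4, -2, 2 → -4 (alternating steps +4, −6, +4, −6, …).
Putting it together: south : -4.

south : -4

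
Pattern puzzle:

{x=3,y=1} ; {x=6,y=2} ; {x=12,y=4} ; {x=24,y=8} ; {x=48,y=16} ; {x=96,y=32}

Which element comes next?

{x=192,y=64}

X: 3, 6, 12, 24, 48, 96 → 192 (×2 each step).
Y — ×2 each step: 1, 2, 4, 8, 16, 32 → 64.
Putting it together: {x=192,y=64}.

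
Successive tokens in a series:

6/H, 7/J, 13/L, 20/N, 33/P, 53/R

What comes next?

First component: 6, 7, 13, 20, 33, 53 → 86 (each term is the sum of the two before it).
Letter goes H, J, L, N, P, R → T (letters move forward 2 places in the alphabet).
Combining the parts gives 86/T.

86/T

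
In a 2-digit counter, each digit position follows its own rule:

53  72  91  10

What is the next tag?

39

First digit — +2 each step, mod 10: 5, 7, 9, 1 → 3.
Second digit: −1 each step, mod 10, so 3, 2, 1, 0 → 9.
Putting it together: 39.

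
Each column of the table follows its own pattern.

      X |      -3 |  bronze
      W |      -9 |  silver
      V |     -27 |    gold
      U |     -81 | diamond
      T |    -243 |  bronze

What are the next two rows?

S  -729  silver; R  -2187  gold

Letter: letters move back 1 place in the alphabet; X, W, V, U, T → S → R.
Second component goes -3, -9, -27, -81, -243 → -729 → -2187 (×3 each step).
Rank — repeats bronze → silver → gold → diamond: bronze, silver, gold, diamond, bronze → silver → gold.
Putting the parts together: S  -729  silver and then R  -2187  gold.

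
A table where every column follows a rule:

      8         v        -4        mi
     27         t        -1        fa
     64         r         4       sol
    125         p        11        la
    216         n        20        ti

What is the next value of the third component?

Third component goes -4, -1, 4, 11, 20 → 31 (differences are 3, 5, 7, … (increasing by 2 each time)).

31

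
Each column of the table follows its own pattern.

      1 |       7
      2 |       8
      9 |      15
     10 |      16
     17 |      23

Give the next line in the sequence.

First component: alternating steps +1, +7, +1, +7, …, so 1, 2, 9, 10, 17 → 18.
Second component: always 6 more than the first component; 7, 8, 15, 16, 23 → 24.
Putting it together: 18  24.

18  24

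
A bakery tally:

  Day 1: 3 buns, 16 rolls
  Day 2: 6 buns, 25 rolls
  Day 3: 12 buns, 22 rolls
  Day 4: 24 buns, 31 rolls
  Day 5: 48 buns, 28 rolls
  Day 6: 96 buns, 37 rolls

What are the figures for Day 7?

Buns — ×2 each step: 3, 6, 12, 24, 48, 96 → 192.
Rolls: alternating steps +9, −3, +9, −3, …, so 16, 25, 22, 31, 28, 37 → 34.
Putting it together: 192 buns, 34 rolls.

192 buns, 34 rolls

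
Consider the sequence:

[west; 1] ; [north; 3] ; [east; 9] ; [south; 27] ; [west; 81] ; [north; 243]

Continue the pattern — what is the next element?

[east; 729]

Direction: repeats west → north → east → south, so west, north, east, south, west, north → east.
Second component: ×3 each step; 1, 3, 9, 27, 81, 243 → 729.
So the next element is [east; 729].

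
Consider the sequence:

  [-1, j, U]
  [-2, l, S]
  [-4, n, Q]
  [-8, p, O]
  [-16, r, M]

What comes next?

[-32, t, K]

For the first value, ×2 each step: -1, -2, -4, -8, -16 → -32.
First letter goes j, l, n, p, r → t (letters move forward 2 places in the alphabet).
Second letter — letters move back 2 places in the alphabet: U, S, Q, O, M → K.
So the next tuple is [-32, t, K].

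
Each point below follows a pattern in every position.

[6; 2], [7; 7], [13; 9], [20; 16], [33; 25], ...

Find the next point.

For the first coordinate, each term is the sum of the two before it: 6, 7, 13, 20, 33 → 53.
Second coordinate: each term is the sum of the two before it; 2, 7, 9, 16, 25 → 41.
Combining the parts gives [53; 41].

[53; 41]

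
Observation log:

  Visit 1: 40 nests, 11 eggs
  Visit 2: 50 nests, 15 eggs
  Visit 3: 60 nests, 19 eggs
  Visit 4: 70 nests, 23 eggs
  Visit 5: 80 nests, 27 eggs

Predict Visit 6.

Nests — +10 each step: 40, 50, 60, 70, 80 → 90.
Eggs: 11, 15, 19, 23, 27 → 31 (+4 each step).
So the next row is 90 nests, 31 eggs.

90 nests, 31 eggs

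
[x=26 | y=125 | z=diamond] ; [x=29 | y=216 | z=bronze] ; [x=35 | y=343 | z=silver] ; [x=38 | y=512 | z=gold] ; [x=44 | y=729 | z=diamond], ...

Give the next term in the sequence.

X goes 26, 29, 35, 38, 44 → 47 (alternating steps +3, +6, +3, +6, …).
Y goes 125, 216, 343, 512, 729 → 1000 (perfect cubes: 5³, 6³, 7³, …).
Z — repeats diamond → bronze → silver → gold: diamond, bronze, silver, gold, diamond → bronze.
Putting it together: [x=47 | y=1000 | z=bronze].

[x=47 | y=1000 | z=bronze]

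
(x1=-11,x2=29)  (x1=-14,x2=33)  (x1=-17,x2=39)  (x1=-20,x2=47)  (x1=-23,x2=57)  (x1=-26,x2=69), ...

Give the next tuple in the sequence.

(x1=-29,x2=83)

X1: -11, -14, -17, -20, -23, -26 → -29 (−3 each step).
X2: differences are 4, 6, 8, … (increasing by 2 each time); 29, 33, 39, 47, 57, 69 → 83.
Putting it together: (x1=-29,x2=83).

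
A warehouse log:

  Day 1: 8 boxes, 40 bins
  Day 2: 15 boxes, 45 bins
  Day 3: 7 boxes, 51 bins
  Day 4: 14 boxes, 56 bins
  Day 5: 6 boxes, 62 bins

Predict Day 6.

Boxes: alternating steps +7, −8, +7, −8, …; 8, 15, 7, 14, 6 → 13.
For the bins, alternating steps +5, +6, +5, +6, …: 40, 45, 51, 56, 62 → 67.
So the next record is 13 boxes, 67 bins.

13 boxes, 67 bins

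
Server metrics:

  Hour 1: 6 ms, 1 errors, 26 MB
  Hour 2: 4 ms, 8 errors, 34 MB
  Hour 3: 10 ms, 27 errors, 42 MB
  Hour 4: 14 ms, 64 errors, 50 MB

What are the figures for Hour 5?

For the ms, each term is the sum of the two before it: 6, 4, 10, 14 → 24.
Errors: 1, 8, 27, 64 → 125 (perfect cubes: 1³, 2³, 3³, …).
For the MB, +8 each step: 26, 34, 42, 50 → 58.
Combining the parts gives 24 ms, 125 errors, 58 MB.

24 ms, 125 errors, 58 MB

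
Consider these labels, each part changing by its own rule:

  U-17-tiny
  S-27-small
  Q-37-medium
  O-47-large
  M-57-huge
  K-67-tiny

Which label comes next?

I-77-small

Letter — letters move back 2 places in the alphabet: U, S, Q, O, M, K → I.
Second component: 17, 27, 37, 47, 57, 67 → 77 (+10 each step).
Size: repeats tiny → small → medium → large → huge, so tiny, small, medium, large, huge, tiny → small.
So the next label is I-77-small.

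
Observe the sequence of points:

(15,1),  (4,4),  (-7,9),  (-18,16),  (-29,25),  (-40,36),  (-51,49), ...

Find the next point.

(-62,64)

For the first part, −11 each step: 15, 4, -7, -18, -29, -40, -51 → -62.
Second part: perfect squares: 1², 2², 3², …, so 1, 4, 9, 16, 25, 36, 49 → 64.
Combining the parts gives (-62,64).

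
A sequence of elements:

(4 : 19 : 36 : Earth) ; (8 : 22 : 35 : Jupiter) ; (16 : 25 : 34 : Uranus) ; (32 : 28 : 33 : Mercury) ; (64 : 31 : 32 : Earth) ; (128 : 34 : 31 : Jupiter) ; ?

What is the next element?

(256 : 37 : 30 : Uranus)

First part: 4, 8, 16, 32, 64, 128 → 256 (×2 each step).
Second part — +3 each step: 19, 22, 25, 28, 31, 34 → 37.
Third part: −1 each step, so 36, 35, 34, 33, 32, 31 → 30.
Planet: Earth, Jupiter, Uranus, Mercury, Earth, Jupiter → Uranus (repeats Earth → Jupiter → Uranus → Mercury).
Putting it together: (256 : 37 : 30 : Uranus).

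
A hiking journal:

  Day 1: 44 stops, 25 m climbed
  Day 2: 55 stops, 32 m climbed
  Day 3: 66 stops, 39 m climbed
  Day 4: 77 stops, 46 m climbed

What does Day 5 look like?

Stops: 44, 55, 66, 77 → 88 (+11 each step).
M climbed: +7 each step, so 25, 32, 39, 46 → 53.
So the next row is 88 stops, 53 m climbed.

88 stops, 53 m climbed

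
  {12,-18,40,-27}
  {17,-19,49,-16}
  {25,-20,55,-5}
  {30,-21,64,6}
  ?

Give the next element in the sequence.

First part: alternating steps +5, +8, +5, +8, …, so 12, 17, 25, 30 → 38.
Second part — −1 each step: -18, -19, -20, -21 → -22.
Third part: 40, 49, 55, 64 → 70 (alternating steps +9, +6, +9, +6, …).
For the fourth part, +11 each step: -27, -16, -5, 6 → 17.
So the next element is {38,-22,70,17}.

{38,-22,70,17}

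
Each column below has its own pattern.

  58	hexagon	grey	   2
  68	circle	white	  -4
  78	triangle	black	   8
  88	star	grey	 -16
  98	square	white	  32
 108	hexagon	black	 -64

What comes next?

First component goes 58, 68, 78, 88, 98, 108 → 118 (+10 each step).
Shape: repeats hexagon → circle → triangle → star → square, so hexagon, circle, triangle, star, square, hexagon → circle.
Shade: repeats grey → white → black; grey, white, black, grey, white, black → grey.
Fourth component — ×(-2) each step: 2, -4, 8, -16, 32, -64 → 128.
Combining the parts gives 118  circle  grey  128.

118  circle  grey  128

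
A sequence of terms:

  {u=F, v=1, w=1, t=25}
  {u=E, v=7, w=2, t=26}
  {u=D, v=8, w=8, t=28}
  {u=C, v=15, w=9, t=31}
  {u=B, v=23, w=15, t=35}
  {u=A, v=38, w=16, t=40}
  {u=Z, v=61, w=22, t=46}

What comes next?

U: letters move back 1 place in the alphabet, wrapping A→Z; F, E, D, C, B, A, Z → Y.
V: each term is the sum of the two before it, so 1, 7, 8, 15, 23, 38, 61 → 99.
W: 1, 2, 8, 9, 15, 16, 22 → 23 (alternating steps +1, +6, +1, +6, …).
T goes 25, 26, 28, 31, 35, 40, 46 → 53 (differences are 1, 2, 3, … (increasing by 1 each time)).
So the next term is {u=Y, v=99, w=23, t=53}.

{u=Y, v=99, w=23, t=53}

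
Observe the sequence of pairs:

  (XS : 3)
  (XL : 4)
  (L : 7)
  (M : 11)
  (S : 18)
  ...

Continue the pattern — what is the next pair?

(XS : 29)

For the size, runs backward through clothing sizes XS→XL: XS, XL, L, M, S → XS.
Second value: each term is the sum of the two before it, so 3, 4, 7, 11, 18 → 29.
Putting it together: (XS : 29).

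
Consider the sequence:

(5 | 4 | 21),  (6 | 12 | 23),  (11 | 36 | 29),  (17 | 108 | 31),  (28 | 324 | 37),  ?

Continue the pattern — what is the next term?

(45 | 972 | 39)

First component goes 5, 6, 11, 17, 28 → 45 (each term is the sum of the two before it).
Second component — ×3 each step: 4, 12, 36, 108, 324 → 972.
Third component goes 21, 23, 29, 31, 37 → 39 (alternating steps +2, +6, +2, +6, …).
So the next term is (45 | 972 | 39).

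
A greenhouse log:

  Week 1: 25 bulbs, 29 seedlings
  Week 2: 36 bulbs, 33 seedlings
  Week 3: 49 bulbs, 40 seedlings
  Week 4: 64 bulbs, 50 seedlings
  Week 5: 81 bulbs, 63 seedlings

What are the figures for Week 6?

Bulbs: perfect squares: 5², 6², 7², …, so 25, 36, 49, 64, 81 → 100.
Seedlings: differences are 4, 7, 10, … (increasing by 3 each time); 29, 33, 40, 50, 63 → 79.
Combining the parts gives 100 bulbs, 79 seedlings.

100 bulbs, 79 seedlings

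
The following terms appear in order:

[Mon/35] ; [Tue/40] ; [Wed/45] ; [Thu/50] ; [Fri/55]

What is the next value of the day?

Sat

Day: runs through the weekdays Mon→Sun, so Mon, Tue, Wed, Thu, Fri → Sat.
Second entry: 35, 40, 45, 50, 55 → 60 (+5 each step).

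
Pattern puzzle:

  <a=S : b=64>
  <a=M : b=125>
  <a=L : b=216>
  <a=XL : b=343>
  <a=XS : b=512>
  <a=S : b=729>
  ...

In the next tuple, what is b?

1000

B: 64, 125, 216, 343, 512, 729 → 1000 (perfect cubes: 4³, 5³, 6³, …).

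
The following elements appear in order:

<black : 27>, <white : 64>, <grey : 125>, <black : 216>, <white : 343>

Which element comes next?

For the shade, repeats black → white → grey: black, white, grey, black, white → grey.
Second value: perfect cubes: 3³, 4³, 5³, …; 27, 64, 125, 216, 343 → 512.
So the next element is <grey : 512>.

<grey : 512>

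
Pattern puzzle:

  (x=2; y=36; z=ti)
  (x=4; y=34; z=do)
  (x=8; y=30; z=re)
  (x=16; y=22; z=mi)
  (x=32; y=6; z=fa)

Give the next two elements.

(x=64; y=-26; z=sol), (x=128; y=-90; z=la)

X: 2, 4, 8, 16, 32 → 64 → 128 (×2 each step).
Y — together with the x always sums to 38: 36, 34, 30, 22, 6 → -26 → -90.
Z: ti, do, re, mi, fa → sol → la (runs through the solfège scale do→ti).
So the next two elements are (x=64; y=-26; z=sol) and (x=128; y=-90; z=la).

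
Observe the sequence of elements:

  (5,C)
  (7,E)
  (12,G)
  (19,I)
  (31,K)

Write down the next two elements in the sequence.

(50,M), (81,O)

First slot: each term is the sum of the two before it, so 5, 7, 12, 19, 31 → 50 → 81.
Letter: C, E, G, I, K → M → O (letters move forward 2 places in the alphabet).
Putting the parts together: (50,M) and then (81,O).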